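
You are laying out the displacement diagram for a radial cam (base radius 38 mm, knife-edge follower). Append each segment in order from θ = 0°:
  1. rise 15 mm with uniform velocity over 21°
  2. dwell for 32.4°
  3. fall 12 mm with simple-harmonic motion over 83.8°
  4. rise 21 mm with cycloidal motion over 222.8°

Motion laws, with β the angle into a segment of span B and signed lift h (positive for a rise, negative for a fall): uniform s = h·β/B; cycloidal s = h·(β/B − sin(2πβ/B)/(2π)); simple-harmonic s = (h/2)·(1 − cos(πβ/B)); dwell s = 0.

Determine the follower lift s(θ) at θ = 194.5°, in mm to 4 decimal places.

seg 1 [0°–21°] uniform, h=15: full span → s += 15 → s = 15.0000
seg 2 [21°–53.4°] dwell: s stays 15.0000
seg 3 [53.4°–137.2°] simple-harmonic, h=-12: full span → s += -12 → s = 3.0000
seg 4 [137.2°–360°] cycloidal, h=21: θ=194.5° here. β=57.3, B=222.8. 21·(0.2572 − sin(2π·0.2572)/(2π)) = 2.0620 → s = 5.0620

5.0620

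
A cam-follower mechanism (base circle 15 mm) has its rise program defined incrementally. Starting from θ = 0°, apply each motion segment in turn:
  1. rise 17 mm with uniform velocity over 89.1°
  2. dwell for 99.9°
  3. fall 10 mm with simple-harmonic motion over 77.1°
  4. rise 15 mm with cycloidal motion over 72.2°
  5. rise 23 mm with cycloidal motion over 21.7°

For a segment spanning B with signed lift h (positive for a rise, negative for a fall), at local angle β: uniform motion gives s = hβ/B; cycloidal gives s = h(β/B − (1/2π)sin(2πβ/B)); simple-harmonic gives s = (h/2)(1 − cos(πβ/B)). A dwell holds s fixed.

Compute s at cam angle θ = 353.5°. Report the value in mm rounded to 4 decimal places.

seg 1 [0°–89.1°] uniform, h=17: full span → s += 17 → s = 17.0000
seg 2 [89.1°–189°] dwell: s stays 17.0000
seg 3 [189°–266.1°] simple-harmonic, h=-10: full span → s += -10 → s = 7.0000
seg 4 [266.1°–338.3°] cycloidal, h=15: full span → s += 15 → s = 22.0000
seg 5 [338.3°–360°] cycloidal, h=23: θ=353.5° here. β=15.2, B=21.7. 23·(0.7005 − sin(2π·0.7005)/(2π)) = 19.5953 → s = 41.5953

41.5953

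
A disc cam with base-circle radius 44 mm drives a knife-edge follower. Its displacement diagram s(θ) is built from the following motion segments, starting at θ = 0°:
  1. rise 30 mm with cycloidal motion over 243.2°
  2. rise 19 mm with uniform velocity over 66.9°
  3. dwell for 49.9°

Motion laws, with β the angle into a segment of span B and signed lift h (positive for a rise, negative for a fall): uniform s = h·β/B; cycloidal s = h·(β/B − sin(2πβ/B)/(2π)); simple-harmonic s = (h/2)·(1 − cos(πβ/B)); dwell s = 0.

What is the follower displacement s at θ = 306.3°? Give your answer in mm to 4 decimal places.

seg 1 [0°–243.2°] cycloidal, h=30: full span → s += 30 → s = 30.0000
seg 2 [243.2°–310.1°] uniform, h=19: θ=306.3° here. β=63.1, B=66.9. 19·63.1/66.9 = 17.9208 → s = 47.9208

47.9208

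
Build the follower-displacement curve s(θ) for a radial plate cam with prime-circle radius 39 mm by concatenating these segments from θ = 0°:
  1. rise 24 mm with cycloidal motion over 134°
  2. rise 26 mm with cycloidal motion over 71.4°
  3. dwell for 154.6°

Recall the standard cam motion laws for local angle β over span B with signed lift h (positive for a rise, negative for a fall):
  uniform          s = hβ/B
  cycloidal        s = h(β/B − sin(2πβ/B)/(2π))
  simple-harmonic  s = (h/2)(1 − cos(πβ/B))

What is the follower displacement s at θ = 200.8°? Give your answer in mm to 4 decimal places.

seg 1 [0°–134°] cycloidal, h=24: full span → s += 24 → s = 24.0000
seg 2 [134°–205.4°] cycloidal, h=26: θ=200.8° here. β=66.8, B=71.4. 26·(0.9356 − sin(2π·0.9356)/(2π)) = 25.9546 → s = 49.9546

49.9546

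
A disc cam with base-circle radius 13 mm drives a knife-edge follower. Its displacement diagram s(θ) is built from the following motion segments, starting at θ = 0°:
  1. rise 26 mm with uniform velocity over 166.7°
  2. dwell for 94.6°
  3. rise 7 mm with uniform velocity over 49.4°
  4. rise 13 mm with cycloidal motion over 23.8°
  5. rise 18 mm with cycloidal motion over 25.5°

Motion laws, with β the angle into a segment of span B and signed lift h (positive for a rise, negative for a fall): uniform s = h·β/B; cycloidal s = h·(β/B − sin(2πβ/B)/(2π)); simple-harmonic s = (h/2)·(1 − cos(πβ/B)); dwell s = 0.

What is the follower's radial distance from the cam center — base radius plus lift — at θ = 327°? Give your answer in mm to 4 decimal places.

seg 1 [0°–166.7°] uniform, h=26: full span → s += 26 → s = 26.0000
seg 2 [166.7°–261.3°] dwell: s stays 26.0000
seg 3 [261.3°–310.7°] uniform, h=7: full span → s += 7 → s = 33.0000
seg 4 [310.7°–334.5°] cycloidal, h=13: θ=327° here. β=16.3, B=23.8. 13·(0.6849 − sin(2π·0.6849)/(2π)) = 10.8016 → s = 43.8016
radial distance = base radius + s = 13 + 43.8016 = 56.8016

56.8016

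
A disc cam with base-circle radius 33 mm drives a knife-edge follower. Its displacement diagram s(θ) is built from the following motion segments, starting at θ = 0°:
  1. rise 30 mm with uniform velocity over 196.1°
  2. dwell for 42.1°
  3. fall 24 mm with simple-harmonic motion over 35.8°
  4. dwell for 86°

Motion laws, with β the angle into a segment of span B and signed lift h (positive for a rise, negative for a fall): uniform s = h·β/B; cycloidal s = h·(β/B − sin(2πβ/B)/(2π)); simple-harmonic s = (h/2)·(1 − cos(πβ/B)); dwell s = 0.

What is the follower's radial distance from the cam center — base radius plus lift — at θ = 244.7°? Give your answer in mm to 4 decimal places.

seg 1 [0°–196.1°] uniform, h=30: full span → s += 30 → s = 30.0000
seg 2 [196.1°–238.2°] dwell: s stays 30.0000
seg 3 [238.2°–274°] simple-harmonic, h=-24: θ=244.7° here. β=6.5, B=35.8. -24/2·(1 − cos(π·0.1816)) = -1.8998 → s = 28.1002
radial distance = base radius + s = 33 + 28.1002 = 61.1002

61.1002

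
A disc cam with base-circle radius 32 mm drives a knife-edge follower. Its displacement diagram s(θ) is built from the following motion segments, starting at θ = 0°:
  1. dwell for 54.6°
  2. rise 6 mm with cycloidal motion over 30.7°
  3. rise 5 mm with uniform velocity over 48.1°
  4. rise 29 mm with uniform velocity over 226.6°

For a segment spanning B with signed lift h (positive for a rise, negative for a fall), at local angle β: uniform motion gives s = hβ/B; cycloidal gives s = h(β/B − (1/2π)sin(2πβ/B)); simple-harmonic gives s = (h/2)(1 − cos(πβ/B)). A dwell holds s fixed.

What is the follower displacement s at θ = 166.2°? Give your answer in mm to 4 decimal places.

seg 1 [0°–54.6°] dwell: s stays 0.0000
seg 2 [54.6°–85.3°] cycloidal, h=6: full span → s += 6 → s = 6.0000
seg 3 [85.3°–133.4°] uniform, h=5: full span → s += 5 → s = 11.0000
seg 4 [133.4°–360°] uniform, h=29: θ=166.2° here. β=32.8, B=226.6. 29·32.8/226.6 = 4.1977 → s = 15.1977

15.1977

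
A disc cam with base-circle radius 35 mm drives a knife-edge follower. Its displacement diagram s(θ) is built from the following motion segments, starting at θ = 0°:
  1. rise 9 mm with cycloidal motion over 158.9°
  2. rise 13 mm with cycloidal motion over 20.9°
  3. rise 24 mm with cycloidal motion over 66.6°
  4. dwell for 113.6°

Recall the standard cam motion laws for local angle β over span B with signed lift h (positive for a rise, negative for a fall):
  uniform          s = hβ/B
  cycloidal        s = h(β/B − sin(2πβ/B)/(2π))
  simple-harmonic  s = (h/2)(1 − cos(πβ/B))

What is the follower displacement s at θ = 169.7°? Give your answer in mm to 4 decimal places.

seg 1 [0°–158.9°] cycloidal, h=9: full span → s += 9 → s = 9.0000
seg 2 [158.9°–179.8°] cycloidal, h=13: θ=169.7° here. β=10.8, B=20.9. 13·(0.5167 − sin(2π·0.5167)/(2π)) = 6.9350 → s = 15.9350

15.9350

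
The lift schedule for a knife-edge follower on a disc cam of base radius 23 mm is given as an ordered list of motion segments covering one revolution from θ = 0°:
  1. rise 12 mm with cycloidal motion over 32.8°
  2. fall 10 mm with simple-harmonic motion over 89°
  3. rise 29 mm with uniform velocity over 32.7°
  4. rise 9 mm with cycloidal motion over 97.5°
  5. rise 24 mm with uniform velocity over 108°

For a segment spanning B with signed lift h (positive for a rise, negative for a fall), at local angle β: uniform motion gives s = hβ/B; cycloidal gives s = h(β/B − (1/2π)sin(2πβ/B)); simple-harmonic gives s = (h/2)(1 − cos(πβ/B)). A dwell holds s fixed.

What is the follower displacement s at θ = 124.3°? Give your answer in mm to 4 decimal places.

seg 1 [0°–32.8°] cycloidal, h=12: full span → s += 12 → s = 12.0000
seg 2 [32.8°–121.8°] simple-harmonic, h=-10: full span → s += -10 → s = 2.0000
seg 3 [121.8°–154.5°] uniform, h=29: θ=124.3° here. β=2.5, B=32.7. 29·2.5/32.7 = 2.2171 → s = 4.2171

4.2171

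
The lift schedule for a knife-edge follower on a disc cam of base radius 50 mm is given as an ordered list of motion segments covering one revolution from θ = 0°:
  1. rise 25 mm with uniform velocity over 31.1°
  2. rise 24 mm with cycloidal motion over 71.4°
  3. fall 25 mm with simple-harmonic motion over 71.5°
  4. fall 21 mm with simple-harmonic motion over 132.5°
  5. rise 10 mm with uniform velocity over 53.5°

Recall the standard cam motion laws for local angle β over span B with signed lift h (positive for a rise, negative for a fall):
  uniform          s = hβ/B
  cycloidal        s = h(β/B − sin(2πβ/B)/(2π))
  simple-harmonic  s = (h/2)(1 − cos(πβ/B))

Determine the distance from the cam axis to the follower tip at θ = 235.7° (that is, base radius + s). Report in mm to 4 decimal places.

seg 1 [0°–31.1°] uniform, h=25: full span → s += 25 → s = 25.0000
seg 2 [31.1°–102.5°] cycloidal, h=24: full span → s += 24 → s = 49.0000
seg 3 [102.5°–174°] simple-harmonic, h=-25: full span → s += -25 → s = 24.0000
seg 4 [174°–306.5°] simple-harmonic, h=-21: θ=235.7° here. β=61.7, B=132.5. -21/2·(1 − cos(π·0.4657)) = -9.3694 → s = 14.6306
radial distance = base radius + s = 50 + 14.6306 = 64.6306

64.6306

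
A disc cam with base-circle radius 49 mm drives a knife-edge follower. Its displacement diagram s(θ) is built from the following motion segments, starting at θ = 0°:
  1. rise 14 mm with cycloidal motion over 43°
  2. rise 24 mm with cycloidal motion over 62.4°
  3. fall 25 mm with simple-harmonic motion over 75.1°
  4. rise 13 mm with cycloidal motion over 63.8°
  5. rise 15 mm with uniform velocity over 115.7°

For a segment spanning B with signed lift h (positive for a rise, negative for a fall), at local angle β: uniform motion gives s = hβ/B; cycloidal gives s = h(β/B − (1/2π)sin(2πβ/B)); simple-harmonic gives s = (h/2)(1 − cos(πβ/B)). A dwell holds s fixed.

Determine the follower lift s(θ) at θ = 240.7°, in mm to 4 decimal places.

seg 1 [0°–43°] cycloidal, h=14: full span → s += 14 → s = 14.0000
seg 2 [43°–105.4°] cycloidal, h=24: full span → s += 24 → s = 38.0000
seg 3 [105.4°–180.5°] simple-harmonic, h=-25: full span → s += -25 → s = 13.0000
seg 4 [180.5°–244.3°] cycloidal, h=13: θ=240.7° here. β=60.2, B=63.8. 13·(0.9436 − sin(2π·0.9436)/(2π)) = 12.9847 → s = 25.9847

25.9847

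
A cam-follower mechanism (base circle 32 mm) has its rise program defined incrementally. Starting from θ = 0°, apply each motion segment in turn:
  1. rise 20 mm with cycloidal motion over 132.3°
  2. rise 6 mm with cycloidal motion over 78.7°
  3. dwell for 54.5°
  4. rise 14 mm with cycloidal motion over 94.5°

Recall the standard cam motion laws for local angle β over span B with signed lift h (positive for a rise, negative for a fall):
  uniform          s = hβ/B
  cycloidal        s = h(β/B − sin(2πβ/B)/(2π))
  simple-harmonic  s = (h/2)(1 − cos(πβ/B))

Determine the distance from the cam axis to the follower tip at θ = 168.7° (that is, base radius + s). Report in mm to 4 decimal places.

seg 1 [0°–132.3°] cycloidal, h=20: full span → s += 20 → s = 20.0000
seg 2 [132.3°–211°] cycloidal, h=6: θ=168.7° here. β=36.4, B=78.7. 6·(0.4625 − sin(2π·0.4625)/(2π)) = 2.5523 → s = 22.5523
radial distance = base radius + s = 32 + 22.5523 = 54.5523

54.5523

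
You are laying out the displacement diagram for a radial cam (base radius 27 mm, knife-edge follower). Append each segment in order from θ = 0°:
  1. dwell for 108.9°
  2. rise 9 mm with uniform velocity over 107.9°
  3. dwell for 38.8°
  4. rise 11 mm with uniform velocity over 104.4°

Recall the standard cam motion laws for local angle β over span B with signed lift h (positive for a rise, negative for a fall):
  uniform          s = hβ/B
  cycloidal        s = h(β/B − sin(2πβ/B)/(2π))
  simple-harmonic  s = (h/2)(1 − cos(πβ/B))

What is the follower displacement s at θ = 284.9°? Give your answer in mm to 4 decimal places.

seg 1 [0°–108.9°] dwell: s stays 0.0000
seg 2 [108.9°–216.8°] uniform, h=9: full span → s += 9 → s = 9.0000
seg 3 [216.8°–255.6°] dwell: s stays 9.0000
seg 4 [255.6°–360°] uniform, h=11: θ=284.9° here. β=29.3, B=104.4. 11·29.3/104.4 = 3.0872 → s = 12.0872

12.0872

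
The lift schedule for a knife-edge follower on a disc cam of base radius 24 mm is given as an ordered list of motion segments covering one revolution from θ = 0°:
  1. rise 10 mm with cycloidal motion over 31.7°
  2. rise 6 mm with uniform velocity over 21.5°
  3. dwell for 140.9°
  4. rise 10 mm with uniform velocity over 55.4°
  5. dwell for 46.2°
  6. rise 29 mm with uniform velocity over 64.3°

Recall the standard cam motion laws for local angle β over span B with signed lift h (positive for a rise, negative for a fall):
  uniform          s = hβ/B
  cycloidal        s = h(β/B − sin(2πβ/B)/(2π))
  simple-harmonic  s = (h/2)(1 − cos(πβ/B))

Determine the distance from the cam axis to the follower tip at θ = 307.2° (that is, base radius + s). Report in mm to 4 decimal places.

seg 1 [0°–31.7°] cycloidal, h=10: full span → s += 10 → s = 10.0000
seg 2 [31.7°–53.2°] uniform, h=6: full span → s += 6 → s = 16.0000
seg 3 [53.2°–194.1°] dwell: s stays 16.0000
seg 4 [194.1°–249.5°] uniform, h=10: full span → s += 10 → s = 26.0000
seg 5 [249.5°–295.7°] dwell: s stays 26.0000
seg 6 [295.7°–360°] uniform, h=29: θ=307.2° here. β=11.5, B=64.3. 29·11.5/64.3 = 5.1866 → s = 31.1866
radial distance = base radius + s = 24 + 31.1866 = 55.1866

55.1866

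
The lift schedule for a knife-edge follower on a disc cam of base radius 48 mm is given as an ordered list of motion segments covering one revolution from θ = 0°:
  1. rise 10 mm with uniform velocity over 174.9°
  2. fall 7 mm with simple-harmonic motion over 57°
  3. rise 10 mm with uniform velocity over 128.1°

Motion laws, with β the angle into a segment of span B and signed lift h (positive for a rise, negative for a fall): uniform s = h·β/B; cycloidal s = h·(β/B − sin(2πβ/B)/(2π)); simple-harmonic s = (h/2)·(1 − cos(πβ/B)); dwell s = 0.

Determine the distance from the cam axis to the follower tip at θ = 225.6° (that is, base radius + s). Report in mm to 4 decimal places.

seg 1 [0°–174.9°] uniform, h=10: full span → s += 10 → s = 10.0000
seg 2 [174.9°–231.9°] simple-harmonic, h=-7: θ=225.6° here. β=50.7, B=57. -7/2·(1 − cos(π·0.8895)) = -6.7911 → s = 3.2089
radial distance = base radius + s = 48 + 3.2089 = 51.2089

51.2089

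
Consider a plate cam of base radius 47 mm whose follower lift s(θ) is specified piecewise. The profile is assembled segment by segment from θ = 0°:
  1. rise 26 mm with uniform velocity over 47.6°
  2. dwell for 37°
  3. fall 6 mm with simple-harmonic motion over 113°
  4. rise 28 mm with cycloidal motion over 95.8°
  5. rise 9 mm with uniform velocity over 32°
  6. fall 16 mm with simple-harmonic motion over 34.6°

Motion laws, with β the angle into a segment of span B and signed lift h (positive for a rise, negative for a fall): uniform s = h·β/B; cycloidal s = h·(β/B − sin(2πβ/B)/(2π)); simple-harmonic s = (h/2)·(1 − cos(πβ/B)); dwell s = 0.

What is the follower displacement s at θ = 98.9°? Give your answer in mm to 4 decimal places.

seg 1 [0°–47.6°] uniform, h=26: full span → s += 26 → s = 26.0000
seg 2 [47.6°–84.6°] dwell: s stays 26.0000
seg 3 [84.6°–197.6°] simple-harmonic, h=-6: θ=98.9° here. β=14.3, B=113. -6/2·(1 − cos(π·0.1265)) = -0.2340 → s = 25.7660

25.7660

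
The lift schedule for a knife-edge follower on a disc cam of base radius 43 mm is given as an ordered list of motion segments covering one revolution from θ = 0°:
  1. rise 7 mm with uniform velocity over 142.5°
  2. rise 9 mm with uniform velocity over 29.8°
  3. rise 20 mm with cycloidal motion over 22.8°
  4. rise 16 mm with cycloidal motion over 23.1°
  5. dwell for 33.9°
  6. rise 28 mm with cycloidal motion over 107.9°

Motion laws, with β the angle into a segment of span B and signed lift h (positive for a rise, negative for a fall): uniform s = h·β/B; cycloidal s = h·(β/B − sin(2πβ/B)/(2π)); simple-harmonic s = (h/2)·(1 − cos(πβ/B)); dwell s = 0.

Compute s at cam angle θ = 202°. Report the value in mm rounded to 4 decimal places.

seg 1 [0°–142.5°] uniform, h=7: full span → s += 7 → s = 7.0000
seg 2 [142.5°–172.3°] uniform, h=9: full span → s += 9 → s = 16.0000
seg 3 [172.3°–195.1°] cycloidal, h=20: full span → s += 20 → s = 36.0000
seg 4 [195.1°–218.2°] cycloidal, h=16: θ=202° here. β=6.9, B=23.1. 16·(0.2987 − sin(2π·0.2987)/(2π)) = 2.3510 → s = 38.3510

38.3510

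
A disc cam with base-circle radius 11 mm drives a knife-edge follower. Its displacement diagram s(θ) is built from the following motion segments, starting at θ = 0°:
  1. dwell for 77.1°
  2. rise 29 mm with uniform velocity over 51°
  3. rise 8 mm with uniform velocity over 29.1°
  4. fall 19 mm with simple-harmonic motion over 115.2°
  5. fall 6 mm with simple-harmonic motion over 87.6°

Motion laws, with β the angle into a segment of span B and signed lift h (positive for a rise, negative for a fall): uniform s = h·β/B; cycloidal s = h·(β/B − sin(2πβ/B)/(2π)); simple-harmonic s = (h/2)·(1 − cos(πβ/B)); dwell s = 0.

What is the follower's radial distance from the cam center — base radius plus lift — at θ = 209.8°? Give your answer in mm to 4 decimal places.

seg 1 [0°–77.1°] dwell: s stays 0.0000
seg 2 [77.1°–128.1°] uniform, h=29: full span → s += 29 → s = 29.0000
seg 3 [128.1°–157.2°] uniform, h=8: full span → s += 8 → s = 37.0000
seg 4 [157.2°–272.4°] simple-harmonic, h=-19: θ=209.8° here. β=52.6, B=115.2. -19/2·(1 − cos(π·0.4566)) = -8.2086 → s = 28.7914
radial distance = base radius + s = 11 + 28.7914 = 39.7914

39.7914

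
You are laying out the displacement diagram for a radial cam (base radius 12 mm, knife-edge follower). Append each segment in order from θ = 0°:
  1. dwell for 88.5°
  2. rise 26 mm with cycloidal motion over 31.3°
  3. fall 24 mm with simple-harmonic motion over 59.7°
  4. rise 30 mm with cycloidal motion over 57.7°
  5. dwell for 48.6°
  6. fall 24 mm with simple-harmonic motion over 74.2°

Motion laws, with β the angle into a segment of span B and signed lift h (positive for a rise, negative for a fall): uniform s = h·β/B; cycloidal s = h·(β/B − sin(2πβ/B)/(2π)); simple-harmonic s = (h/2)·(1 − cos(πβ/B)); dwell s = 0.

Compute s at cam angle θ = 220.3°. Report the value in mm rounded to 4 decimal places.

seg 1 [0°–88.5°] dwell: s stays 0.0000
seg 2 [88.5°–119.8°] cycloidal, h=26: full span → s += 26 → s = 26.0000
seg 3 [119.8°–179.5°] simple-harmonic, h=-24: full span → s += -24 → s = 2.0000
seg 4 [179.5°–237.2°] cycloidal, h=30: θ=220.3° here. β=40.8, B=57.7. 30·(0.7071 − sin(2π·0.7071)/(2π)) = 25.8155 → s = 27.8155

27.8155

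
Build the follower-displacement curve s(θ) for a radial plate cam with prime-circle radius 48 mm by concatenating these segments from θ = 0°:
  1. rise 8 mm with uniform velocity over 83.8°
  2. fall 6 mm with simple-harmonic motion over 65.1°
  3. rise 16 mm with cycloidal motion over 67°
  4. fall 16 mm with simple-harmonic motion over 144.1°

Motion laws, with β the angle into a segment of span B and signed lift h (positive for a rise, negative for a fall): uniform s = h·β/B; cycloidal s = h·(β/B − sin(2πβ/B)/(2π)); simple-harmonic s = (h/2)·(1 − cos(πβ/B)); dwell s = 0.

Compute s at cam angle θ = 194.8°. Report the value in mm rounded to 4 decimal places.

seg 1 [0°–83.8°] uniform, h=8: full span → s += 8 → s = 8.0000
seg 2 [83.8°–148.9°] simple-harmonic, h=-6: full span → s += -6 → s = 2.0000
seg 3 [148.9°–215.9°] cycloidal, h=16: θ=194.8° here. β=45.9, B=67. 16·(0.6851 − sin(2π·0.6851)/(2π)) = 13.2987 → s = 15.2987

15.2987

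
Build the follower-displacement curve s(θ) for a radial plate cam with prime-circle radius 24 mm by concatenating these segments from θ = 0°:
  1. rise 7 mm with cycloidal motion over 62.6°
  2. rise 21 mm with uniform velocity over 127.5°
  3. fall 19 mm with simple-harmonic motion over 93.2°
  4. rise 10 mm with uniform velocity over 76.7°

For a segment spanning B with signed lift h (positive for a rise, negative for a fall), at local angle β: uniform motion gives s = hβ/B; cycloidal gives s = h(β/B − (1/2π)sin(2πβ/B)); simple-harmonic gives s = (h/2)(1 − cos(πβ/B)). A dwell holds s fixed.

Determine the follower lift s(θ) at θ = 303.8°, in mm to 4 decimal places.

seg 1 [0°–62.6°] cycloidal, h=7: full span → s += 7 → s = 7.0000
seg 2 [62.6°–190.1°] uniform, h=21: full span → s += 21 → s = 28.0000
seg 3 [190.1°–283.3°] simple-harmonic, h=-19: full span → s += -19 → s = 9.0000
seg 4 [283.3°–360°] uniform, h=10: θ=303.8° here. β=20.5, B=76.7. 10·20.5/76.7 = 2.6728 → s = 11.6728

11.6728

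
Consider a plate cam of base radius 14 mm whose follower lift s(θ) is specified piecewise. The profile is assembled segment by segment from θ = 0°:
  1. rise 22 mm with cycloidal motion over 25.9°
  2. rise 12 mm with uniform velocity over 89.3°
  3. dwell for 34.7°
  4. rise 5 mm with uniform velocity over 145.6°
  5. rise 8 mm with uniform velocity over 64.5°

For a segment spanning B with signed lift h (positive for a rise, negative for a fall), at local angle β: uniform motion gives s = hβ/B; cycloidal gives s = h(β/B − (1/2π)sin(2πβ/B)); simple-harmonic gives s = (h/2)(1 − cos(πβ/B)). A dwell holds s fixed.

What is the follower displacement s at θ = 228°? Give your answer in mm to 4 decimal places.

seg 1 [0°–25.9°] cycloidal, h=22: full span → s += 22 → s = 22.0000
seg 2 [25.9°–115.2°] uniform, h=12: full span → s += 12 → s = 34.0000
seg 3 [115.2°–149.9°] dwell: s stays 34.0000
seg 4 [149.9°–295.5°] uniform, h=5: θ=228° here. β=78.1, B=145.6. 5·78.1/145.6 = 2.6820 → s = 36.6820

36.6820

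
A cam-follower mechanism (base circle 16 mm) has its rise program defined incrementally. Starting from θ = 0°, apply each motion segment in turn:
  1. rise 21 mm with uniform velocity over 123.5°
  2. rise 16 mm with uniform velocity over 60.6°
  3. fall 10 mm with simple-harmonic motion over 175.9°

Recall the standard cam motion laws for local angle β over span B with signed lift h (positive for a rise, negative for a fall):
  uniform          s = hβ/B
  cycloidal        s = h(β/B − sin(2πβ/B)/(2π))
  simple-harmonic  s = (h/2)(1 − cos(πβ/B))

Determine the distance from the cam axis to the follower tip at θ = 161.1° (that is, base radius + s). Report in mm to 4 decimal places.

seg 1 [0°–123.5°] uniform, h=21: full span → s += 21 → s = 21.0000
seg 2 [123.5°–184.1°] uniform, h=16: θ=161.1° here. β=37.6, B=60.6. 16·37.6/60.6 = 9.9274 → s = 30.9274
radial distance = base radius + s = 16 + 30.9274 = 46.9274

46.9274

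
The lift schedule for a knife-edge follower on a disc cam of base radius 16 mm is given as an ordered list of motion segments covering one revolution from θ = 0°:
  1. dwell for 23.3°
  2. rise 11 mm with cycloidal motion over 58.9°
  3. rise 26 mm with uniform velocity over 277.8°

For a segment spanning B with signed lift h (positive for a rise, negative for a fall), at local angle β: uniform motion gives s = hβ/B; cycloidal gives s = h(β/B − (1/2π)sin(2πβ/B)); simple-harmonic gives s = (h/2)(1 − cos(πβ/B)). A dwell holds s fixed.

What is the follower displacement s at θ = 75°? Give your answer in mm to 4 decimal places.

seg 1 [0°–23.3°] dwell: s stays 0.0000
seg 2 [23.3°–82.2°] cycloidal, h=11: θ=75° here. β=51.7, B=58.9. 11·(0.8778 − sin(2π·0.8778)/(2π)) = 10.8716 → s = 10.8716

10.8716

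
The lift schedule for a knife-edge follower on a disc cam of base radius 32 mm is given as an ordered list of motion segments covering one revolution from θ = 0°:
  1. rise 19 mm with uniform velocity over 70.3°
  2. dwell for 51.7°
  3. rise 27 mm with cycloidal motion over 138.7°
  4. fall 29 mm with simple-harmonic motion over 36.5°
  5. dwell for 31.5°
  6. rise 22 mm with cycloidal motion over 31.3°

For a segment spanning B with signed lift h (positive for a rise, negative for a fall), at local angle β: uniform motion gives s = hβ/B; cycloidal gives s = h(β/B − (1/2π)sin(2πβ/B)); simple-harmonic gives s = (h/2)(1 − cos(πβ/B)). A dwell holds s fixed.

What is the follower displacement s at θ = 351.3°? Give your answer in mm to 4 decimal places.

seg 1 [0°–70.3°] uniform, h=19: full span → s += 19 → s = 19.0000
seg 2 [70.3°–122°] dwell: s stays 19.0000
seg 3 [122°–260.7°] cycloidal, h=27: full span → s += 27 → s = 46.0000
seg 4 [260.7°–297.2°] simple-harmonic, h=-29: full span → s += -29 → s = 17.0000
seg 5 [297.2°–328.7°] dwell: s stays 17.0000
seg 6 [328.7°–360°] cycloidal, h=22: θ=351.3° here. β=22.6, B=31.3. 22·(0.7220 − sin(2π·0.7220)/(2π)) = 19.3325 → s = 36.3325

36.3325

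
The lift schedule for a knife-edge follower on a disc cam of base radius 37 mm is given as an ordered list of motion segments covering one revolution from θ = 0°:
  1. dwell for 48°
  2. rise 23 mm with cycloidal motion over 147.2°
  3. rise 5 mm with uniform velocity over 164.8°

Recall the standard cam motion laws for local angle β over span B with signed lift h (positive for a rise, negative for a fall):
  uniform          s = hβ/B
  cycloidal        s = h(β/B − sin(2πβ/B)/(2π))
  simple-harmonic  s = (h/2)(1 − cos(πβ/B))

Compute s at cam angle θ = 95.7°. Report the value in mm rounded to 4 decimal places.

seg 1 [0°–48°] dwell: s stays 0.0000
seg 2 [48°–195.2°] cycloidal, h=23: θ=95.7° here. β=47.7, B=147.2. 23·(0.3240 − sin(2π·0.3240)/(2π)) = 4.1817 → s = 4.1817

4.1817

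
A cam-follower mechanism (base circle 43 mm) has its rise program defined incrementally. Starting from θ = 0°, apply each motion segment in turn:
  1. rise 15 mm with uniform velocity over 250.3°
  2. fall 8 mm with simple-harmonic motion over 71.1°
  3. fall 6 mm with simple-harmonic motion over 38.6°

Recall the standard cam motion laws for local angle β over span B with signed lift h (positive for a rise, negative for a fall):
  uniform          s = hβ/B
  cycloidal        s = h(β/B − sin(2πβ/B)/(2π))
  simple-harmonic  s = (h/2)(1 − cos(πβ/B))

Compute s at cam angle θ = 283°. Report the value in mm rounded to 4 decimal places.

seg 1 [0°–250.3°] uniform, h=15: full span → s += 15 → s = 15.0000
seg 2 [250.3°–321.4°] simple-harmonic, h=-8: θ=283° here. β=32.7, B=71.1. -8/2·(1 − cos(π·0.4599)) = -3.4976 → s = 11.5024

11.5024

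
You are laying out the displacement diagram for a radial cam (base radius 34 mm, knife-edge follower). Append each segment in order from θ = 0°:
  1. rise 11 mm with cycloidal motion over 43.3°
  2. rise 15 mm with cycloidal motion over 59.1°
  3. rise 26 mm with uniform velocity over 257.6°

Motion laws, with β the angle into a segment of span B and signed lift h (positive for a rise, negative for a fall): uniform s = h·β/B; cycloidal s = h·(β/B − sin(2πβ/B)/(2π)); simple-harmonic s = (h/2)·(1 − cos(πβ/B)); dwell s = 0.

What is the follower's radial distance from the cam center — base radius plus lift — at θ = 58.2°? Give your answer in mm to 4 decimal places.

seg 1 [0°–43.3°] cycloidal, h=11: full span → s += 11 → s = 11.0000
seg 2 [43.3°–102.4°] cycloidal, h=15: θ=58.2° here. β=14.9, B=59.1. 15·(0.2521 − sin(2π·0.2521)/(2π)) = 1.3946 → s = 12.3946
radial distance = base radius + s = 34 + 12.3946 = 46.3946

46.3946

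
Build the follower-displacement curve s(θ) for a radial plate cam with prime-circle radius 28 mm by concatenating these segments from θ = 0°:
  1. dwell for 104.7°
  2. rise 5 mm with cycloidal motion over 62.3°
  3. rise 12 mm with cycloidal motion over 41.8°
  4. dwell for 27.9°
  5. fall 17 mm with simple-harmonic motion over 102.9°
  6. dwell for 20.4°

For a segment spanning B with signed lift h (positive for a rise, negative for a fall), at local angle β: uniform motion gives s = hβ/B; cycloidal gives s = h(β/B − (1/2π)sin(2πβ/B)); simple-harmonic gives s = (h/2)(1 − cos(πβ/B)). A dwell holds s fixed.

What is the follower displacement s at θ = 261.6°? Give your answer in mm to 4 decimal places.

seg 1 [0°–104.7°] dwell: s stays 0.0000
seg 2 [104.7°–167°] cycloidal, h=5: full span → s += 5 → s = 5.0000
seg 3 [167°–208.8°] cycloidal, h=12: full span → s += 12 → s = 17.0000
seg 4 [208.8°–236.7°] dwell: s stays 17.0000
seg 5 [236.7°–339.6°] simple-harmonic, h=-17: θ=261.6° here. β=24.9, B=102.9. -17/2·(1 − cos(π·0.2420)) = -2.3401 → s = 14.6599

14.6599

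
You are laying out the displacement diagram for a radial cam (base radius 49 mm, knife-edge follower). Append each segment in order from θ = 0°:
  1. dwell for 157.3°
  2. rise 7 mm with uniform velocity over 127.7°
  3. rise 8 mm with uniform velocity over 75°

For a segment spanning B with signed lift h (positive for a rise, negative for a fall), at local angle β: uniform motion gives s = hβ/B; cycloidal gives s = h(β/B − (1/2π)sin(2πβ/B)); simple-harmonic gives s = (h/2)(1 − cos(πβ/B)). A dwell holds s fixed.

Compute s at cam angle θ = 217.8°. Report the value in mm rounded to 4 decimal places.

seg 1 [0°–157.3°] dwell: s stays 0.0000
seg 2 [157.3°–285°] uniform, h=7: θ=217.8° here. β=60.5, B=127.7. 7·60.5/127.7 = 3.3164 → s = 3.3164

3.3164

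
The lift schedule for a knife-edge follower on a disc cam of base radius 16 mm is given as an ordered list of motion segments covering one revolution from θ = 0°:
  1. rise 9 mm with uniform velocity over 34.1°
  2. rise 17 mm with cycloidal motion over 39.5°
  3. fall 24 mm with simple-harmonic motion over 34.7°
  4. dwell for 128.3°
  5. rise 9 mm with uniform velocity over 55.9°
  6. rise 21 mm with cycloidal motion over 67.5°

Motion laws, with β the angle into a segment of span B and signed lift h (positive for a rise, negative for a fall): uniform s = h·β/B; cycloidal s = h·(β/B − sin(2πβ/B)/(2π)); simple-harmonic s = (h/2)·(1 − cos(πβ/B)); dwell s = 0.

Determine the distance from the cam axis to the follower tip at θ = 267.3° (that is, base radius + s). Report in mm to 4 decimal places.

seg 1 [0°–34.1°] uniform, h=9: full span → s += 9 → s = 9.0000
seg 2 [34.1°–73.6°] cycloidal, h=17: full span → s += 17 → s = 26.0000
seg 3 [73.6°–108.3°] simple-harmonic, h=-24: full span → s += -24 → s = 2.0000
seg 4 [108.3°–236.6°] dwell: s stays 2.0000
seg 5 [236.6°–292.5°] uniform, h=9: θ=267.3° here. β=30.7, B=55.9. 9·30.7/55.9 = 4.9428 → s = 6.9428
radial distance = base radius + s = 16 + 6.9428 = 22.9428

22.9428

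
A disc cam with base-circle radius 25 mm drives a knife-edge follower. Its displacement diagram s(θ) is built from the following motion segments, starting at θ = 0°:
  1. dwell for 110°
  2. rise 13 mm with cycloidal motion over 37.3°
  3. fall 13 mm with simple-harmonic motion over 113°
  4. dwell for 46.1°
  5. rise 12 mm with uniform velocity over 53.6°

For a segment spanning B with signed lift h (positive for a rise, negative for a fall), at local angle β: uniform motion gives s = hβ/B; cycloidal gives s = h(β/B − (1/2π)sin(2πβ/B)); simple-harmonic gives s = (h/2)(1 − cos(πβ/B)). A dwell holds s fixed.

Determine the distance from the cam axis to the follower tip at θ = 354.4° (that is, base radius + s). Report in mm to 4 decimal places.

seg 1 [0°–110°] dwell: s stays 0.0000
seg 2 [110°–147.3°] cycloidal, h=13: full span → s += 13 → s = 13.0000
seg 3 [147.3°–260.3°] simple-harmonic, h=-13: full span → s += -13 → s = 0.0000
seg 4 [260.3°–306.4°] dwell: s stays 0.0000
seg 5 [306.4°–360°] uniform, h=12: θ=354.4° here. β=48, B=53.6. 12·48/53.6 = 10.7463 → s = 10.7463
radial distance = base radius + s = 25 + 10.7463 = 35.7463

35.7463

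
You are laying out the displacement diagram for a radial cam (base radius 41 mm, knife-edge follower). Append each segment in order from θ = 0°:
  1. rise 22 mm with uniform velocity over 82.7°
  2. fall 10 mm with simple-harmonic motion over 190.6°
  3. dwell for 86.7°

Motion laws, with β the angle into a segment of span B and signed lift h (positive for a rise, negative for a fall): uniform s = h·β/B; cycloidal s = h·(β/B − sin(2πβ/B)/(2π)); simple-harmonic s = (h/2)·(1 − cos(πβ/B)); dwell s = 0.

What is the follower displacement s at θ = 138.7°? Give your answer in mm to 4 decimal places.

seg 1 [0°–82.7°] uniform, h=22: full span → s += 22 → s = 22.0000
seg 2 [82.7°–273.3°] simple-harmonic, h=-10: θ=138.7° here. β=56, B=190.6. -10/2·(1 − cos(π·0.2938)) = -1.9830 → s = 20.0170

20.0170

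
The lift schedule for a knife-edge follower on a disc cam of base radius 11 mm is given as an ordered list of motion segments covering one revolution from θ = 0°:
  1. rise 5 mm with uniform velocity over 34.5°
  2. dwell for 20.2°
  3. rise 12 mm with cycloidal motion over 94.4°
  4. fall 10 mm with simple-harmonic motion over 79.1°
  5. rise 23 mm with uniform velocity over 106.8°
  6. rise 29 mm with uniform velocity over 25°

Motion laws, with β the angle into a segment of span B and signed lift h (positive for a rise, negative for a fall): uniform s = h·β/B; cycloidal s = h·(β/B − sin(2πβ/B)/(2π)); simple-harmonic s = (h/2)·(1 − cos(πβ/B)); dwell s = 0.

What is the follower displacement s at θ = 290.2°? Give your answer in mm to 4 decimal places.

seg 1 [0°–34.5°] uniform, h=5: full span → s += 5 → s = 5.0000
seg 2 [34.5°–54.7°] dwell: s stays 5.0000
seg 3 [54.7°–149.1°] cycloidal, h=12: full span → s += 12 → s = 17.0000
seg 4 [149.1°–228.2°] simple-harmonic, h=-10: full span → s += -10 → s = 7.0000
seg 5 [228.2°–335°] uniform, h=23: θ=290.2° here. β=62, B=106.8. 23·62/106.8 = 13.3521 → s = 20.3521

20.3521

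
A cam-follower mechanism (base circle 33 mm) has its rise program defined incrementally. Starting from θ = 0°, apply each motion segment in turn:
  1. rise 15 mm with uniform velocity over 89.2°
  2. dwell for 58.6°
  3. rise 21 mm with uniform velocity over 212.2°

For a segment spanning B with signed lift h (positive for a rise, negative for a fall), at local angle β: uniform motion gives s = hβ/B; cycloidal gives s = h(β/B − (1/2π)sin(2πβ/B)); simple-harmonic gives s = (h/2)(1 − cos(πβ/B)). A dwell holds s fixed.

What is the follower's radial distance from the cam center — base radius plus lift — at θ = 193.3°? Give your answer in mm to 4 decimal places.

seg 1 [0°–89.2°] uniform, h=15: full span → s += 15 → s = 15.0000
seg 2 [89.2°–147.8°] dwell: s stays 15.0000
seg 3 [147.8°–360°] uniform, h=21: θ=193.3° here. β=45.5, B=212.2. 21·45.5/212.2 = 4.5028 → s = 19.5028
radial distance = base radius + s = 33 + 19.5028 = 52.5028

52.5028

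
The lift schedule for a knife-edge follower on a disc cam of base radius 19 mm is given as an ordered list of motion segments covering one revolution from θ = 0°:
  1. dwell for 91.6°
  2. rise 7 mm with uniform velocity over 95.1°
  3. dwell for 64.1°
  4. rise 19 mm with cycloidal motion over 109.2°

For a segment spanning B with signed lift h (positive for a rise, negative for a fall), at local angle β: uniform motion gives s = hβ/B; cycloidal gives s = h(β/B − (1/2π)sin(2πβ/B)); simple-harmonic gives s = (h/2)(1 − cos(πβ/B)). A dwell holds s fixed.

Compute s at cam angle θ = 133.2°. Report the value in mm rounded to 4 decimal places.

seg 1 [0°–91.6°] dwell: s stays 0.0000
seg 2 [91.6°–186.7°] uniform, h=7: θ=133.2° here. β=41.6, B=95.1. 7·41.6/95.1 = 3.0620 → s = 3.0620

3.0620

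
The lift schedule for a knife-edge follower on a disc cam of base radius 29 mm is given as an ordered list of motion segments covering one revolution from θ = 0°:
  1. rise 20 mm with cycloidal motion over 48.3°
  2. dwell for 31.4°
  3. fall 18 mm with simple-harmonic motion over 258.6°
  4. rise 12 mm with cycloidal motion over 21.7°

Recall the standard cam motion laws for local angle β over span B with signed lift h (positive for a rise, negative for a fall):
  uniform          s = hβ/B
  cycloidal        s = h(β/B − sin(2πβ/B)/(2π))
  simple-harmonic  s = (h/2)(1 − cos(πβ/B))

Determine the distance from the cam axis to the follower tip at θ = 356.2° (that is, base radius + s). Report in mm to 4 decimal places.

seg 1 [0°–48.3°] cycloidal, h=20: full span → s += 20 → s = 20.0000
seg 2 [48.3°–79.7°] dwell: s stays 20.0000
seg 3 [79.7°–338.3°] simple-harmonic, h=-18: full span → s += -18 → s = 2.0000
seg 4 [338.3°–360°] cycloidal, h=12: θ=356.2° here. β=17.9, B=21.7. 12·(0.8249 − sin(2π·0.8249)/(2π)) = 11.6009 → s = 13.6009
radial distance = base radius + s = 29 + 13.6009 = 42.6009

42.6009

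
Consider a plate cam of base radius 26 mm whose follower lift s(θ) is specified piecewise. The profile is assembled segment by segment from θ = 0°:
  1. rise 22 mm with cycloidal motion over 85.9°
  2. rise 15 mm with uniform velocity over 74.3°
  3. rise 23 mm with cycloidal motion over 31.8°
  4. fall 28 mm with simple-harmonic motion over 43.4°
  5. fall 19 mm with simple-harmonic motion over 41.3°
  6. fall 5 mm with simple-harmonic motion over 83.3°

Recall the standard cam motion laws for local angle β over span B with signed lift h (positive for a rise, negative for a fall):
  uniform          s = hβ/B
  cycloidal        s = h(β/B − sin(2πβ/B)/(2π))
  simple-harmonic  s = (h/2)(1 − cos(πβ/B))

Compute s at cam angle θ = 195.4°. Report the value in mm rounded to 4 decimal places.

seg 1 [0°–85.9°] cycloidal, h=22: full span → s += 22 → s = 22.0000
seg 2 [85.9°–160.2°] uniform, h=15: full span → s += 15 → s = 37.0000
seg 3 [160.2°–192°] cycloidal, h=23: full span → s += 23 → s = 60.0000
seg 4 [192°–235.4°] simple-harmonic, h=-28: θ=195.4° here. β=3.4, B=43.4. -28/2·(1 − cos(π·0.0783)) = -0.4219 → s = 59.5781

59.5781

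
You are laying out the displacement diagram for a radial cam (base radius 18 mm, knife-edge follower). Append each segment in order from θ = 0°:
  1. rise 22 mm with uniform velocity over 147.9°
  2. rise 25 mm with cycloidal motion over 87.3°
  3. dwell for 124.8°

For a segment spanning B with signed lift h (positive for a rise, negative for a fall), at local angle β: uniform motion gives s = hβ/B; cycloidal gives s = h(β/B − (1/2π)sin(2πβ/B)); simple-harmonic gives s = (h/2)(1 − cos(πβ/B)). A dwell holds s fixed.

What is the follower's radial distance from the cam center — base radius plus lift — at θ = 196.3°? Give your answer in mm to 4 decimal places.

seg 1 [0°–147.9°] uniform, h=22: full span → s += 22 → s = 22.0000
seg 2 [147.9°–235.2°] cycloidal, h=25: θ=196.3° here. β=48.4, B=87.3. 25·(0.5544 − sin(2π·0.5544)/(2π)) = 15.1942 → s = 37.1942
radial distance = base radius + s = 18 + 37.1942 = 55.1942

55.1942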